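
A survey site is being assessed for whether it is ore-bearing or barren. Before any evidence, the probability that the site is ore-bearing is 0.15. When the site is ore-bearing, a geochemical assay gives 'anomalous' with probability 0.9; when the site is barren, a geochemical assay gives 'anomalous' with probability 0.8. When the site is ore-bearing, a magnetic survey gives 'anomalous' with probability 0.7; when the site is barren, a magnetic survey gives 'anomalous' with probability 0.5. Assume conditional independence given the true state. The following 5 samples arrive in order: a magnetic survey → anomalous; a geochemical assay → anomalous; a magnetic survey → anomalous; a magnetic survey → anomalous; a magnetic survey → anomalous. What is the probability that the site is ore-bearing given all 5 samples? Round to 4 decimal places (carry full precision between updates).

After a magnetic survey='anomalous': P(ore) = 0.7·0.1500 / (0.7·0.1500 + 0.5·0.8500) ≈ 0.1981
After a geochemical assay='anomalous': P(ore) = 0.9·0.1981 / (0.9·0.1981 + 0.8·0.8019) ≈ 0.2175
After a magnetic survey='anomalous': P(ore) = 0.7·0.2175 / (0.7·0.2175 + 0.5·0.7825) ≈ 0.2801
After a magnetic survey='anomalous': P(ore) = 0.7·0.2801 / (0.7·0.2801 + 0.5·0.7199) ≈ 0.3527
After a magnetic survey='anomalous': P(ore) = 0.7·0.3527 / (0.7·0.3527 + 0.5·0.6473) ≈ 0.4327

0.4327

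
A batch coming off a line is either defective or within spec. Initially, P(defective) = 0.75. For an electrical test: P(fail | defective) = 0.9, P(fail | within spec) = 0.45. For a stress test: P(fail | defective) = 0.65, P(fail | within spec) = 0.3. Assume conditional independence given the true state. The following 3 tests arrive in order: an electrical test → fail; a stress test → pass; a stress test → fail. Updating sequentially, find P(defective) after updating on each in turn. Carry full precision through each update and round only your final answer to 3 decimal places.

0.867

Each posterior becomes the prior for the next update.
After an electrical test='fail': P(defective) = 0.9·0.7500 / (0.9·0.7500 + 0.45·0.2500) ≈ 0.8571
After a stress test='pass': P(defective) = 0.35·0.8571 / (0.35·0.8571 + 0.7·0.1429) ≈ 0.7500
After a stress test='fail': P(defective) = 0.65·0.7500 / (0.65·0.7500 + 0.3·0.2500) ≈ 0.8667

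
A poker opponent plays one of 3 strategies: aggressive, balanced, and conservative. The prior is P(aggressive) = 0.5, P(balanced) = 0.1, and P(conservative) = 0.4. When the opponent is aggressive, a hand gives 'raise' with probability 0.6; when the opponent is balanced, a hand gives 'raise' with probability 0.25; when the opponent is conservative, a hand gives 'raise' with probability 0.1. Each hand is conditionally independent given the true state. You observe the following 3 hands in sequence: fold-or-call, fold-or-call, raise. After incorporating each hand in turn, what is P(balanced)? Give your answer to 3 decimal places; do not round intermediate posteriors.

Apply Bayes' rule sequentially, carrying P(balanced) forward.
After 'fold-or-call': normaliser = 0.4·0.5000 + 0.75·0.1000 + 0.9·0.4000; P(aggressive) ≈ 0.3150, P(balanced) ≈ 0.1181, P(conservative) ≈ 0.5669
After 'fold-or-call': normaliser = 0.4·0.3150 + 0.75·0.1181 + 0.9·0.5669; P(aggressive) ≈ 0.1738, P(balanced) ≈ 0.1222, P(conservative) ≈ 0.7040
After 'raise': normaliser = 0.6·0.1738 + 0.25·0.1222 + 0.1·0.7040; P(aggressive) ≈ 0.5081, P(balanced) ≈ 0.1489, P(conservative) ≈ 0.3430

0.149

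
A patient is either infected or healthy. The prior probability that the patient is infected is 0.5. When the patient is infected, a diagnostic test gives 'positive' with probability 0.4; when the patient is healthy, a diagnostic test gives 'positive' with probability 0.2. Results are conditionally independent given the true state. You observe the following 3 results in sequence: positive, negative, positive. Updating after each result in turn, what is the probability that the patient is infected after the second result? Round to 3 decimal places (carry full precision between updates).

After 'positive': P(infected) = 0.4·0.5000 / (0.4·0.5000 + 0.2·0.5000) ≈ 0.6667
After 'negative': P(infected) = 0.6·0.6667 / (0.6·0.6667 + 0.8·0.3333) ≈ 0.6000

0.600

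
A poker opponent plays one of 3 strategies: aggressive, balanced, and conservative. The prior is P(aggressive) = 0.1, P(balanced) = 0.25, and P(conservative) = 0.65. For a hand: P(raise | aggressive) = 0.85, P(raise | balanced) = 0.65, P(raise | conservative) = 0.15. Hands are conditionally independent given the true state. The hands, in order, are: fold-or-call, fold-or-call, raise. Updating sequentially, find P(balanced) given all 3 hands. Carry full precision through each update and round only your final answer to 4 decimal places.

0.2158

After 'fold-or-call': normaliser = 0.15·0.1000 + 0.35·0.2500 + 0.85·0.6500; P(aggressive) ≈ 0.0229, P(balanced) ≈ 0.1336, P(conservative) ≈ 0.8435
After 'fold-or-call': normaliser = 0.15·0.0229 + 0.35·0.1336 + 0.85·0.8435; P(aggressive) ≈ 0.0045, P(balanced) ≈ 0.0609, P(conservative) ≈ 0.9346
After 'raise': normaliser = 0.85·0.0045 + 0.65·0.0609 + 0.15·0.9346; P(aggressive) ≈ 0.0207, P(balanced) ≈ 0.2158, P(conservative) ≈ 0.7635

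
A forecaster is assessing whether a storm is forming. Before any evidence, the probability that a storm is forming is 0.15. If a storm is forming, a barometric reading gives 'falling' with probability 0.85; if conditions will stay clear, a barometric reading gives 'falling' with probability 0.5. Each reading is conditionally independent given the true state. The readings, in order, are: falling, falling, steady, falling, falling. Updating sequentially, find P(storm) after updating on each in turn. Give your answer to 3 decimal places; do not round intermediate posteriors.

Apply Bayes' rule sequentially, carrying P(storm) forward.
After 'falling': P(storm) = 0.85·0.1500 / (0.85·0.1500 + 0.5·0.8500) ≈ 0.2308
After 'falling': P(storm) = 0.85·0.2308 / (0.85·0.2308 + 0.5·0.7692) ≈ 0.3377
After 'steady': P(storm) = 0.15·0.3377 / (0.15·0.3377 + 0.5·0.6623) ≈ 0.1327
After 'falling': P(storm) = 0.85·0.1327 / (0.85·0.1327 + 0.5·0.8673) ≈ 0.2064
After 'falling': P(storm) = 0.85·0.2064 / (0.85·0.2064 + 0.5·0.7936) ≈ 0.3066

0.307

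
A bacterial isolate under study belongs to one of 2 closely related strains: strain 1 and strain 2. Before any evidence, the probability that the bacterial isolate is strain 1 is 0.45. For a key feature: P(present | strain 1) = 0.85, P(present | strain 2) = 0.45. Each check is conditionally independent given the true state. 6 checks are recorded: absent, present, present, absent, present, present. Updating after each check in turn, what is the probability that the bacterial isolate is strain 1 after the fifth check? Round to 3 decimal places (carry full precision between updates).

After 'absent': P(strain 1) = 0.15·0.4500 / (0.15·0.4500 + 0.55·0.5500) ≈ 0.1824
After 'present': P(strain 1) = 0.85·0.1824 / (0.85·0.1824 + 0.45·0.8176) ≈ 0.2965
After 'present': P(strain 1) = 0.85·0.2965 / (0.85·0.2965 + 0.45·0.7035) ≈ 0.4433
After 'absent': P(strain 1) = 0.15·0.4433 / (0.15·0.4433 + 0.55·0.5567) ≈ 0.1784
After 'present': P(strain 1) = 0.85·0.1784 / (0.85·0.1784 + 0.45·0.8216) ≈ 0.2908

0.291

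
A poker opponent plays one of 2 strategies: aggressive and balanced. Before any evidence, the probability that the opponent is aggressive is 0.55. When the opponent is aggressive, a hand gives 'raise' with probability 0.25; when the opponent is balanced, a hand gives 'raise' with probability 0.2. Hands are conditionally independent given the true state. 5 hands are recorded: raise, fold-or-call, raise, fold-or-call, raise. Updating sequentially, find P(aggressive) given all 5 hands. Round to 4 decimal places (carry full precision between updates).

Apply Bayes' rule sequentially, carrying P(aggressive) forward.
After 'raise': P(aggressive) = 0.25·0.5500 / (0.25·0.5500 + 0.2·0.4500) ≈ 0.6044
After 'fold-or-call': P(aggressive) = 0.75·0.6044 / (0.75·0.6044 + 0.8·0.3956) ≈ 0.5889
After 'raise': P(aggressive) = 0.25·0.5889 / (0.25·0.5889 + 0.2·0.4111) ≈ 0.6416
After 'fold-or-call': P(aggressive) = 0.75·0.6416 / (0.75·0.6416 + 0.8·0.3584) ≈ 0.6267
After 'raise': P(aggressive) = 0.25·0.6267 / (0.25·0.6267 + 0.2·0.3733) ≈ 0.6772

0.6772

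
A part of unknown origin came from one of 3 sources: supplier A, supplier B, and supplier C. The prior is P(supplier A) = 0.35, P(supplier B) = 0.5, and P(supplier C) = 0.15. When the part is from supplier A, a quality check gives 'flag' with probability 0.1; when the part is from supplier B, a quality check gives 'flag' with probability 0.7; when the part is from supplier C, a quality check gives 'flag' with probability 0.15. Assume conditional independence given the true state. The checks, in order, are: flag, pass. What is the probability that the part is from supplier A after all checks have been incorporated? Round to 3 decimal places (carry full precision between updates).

After 'flag': normaliser = 0.1·0.3500 + 0.7·0.5000 + 0.15·0.1500; P(supplier A) ≈ 0.0859, P(supplier B) ≈ 0.8589, P(supplier C) ≈ 0.0552
After 'pass': normaliser = 0.9·0.0859 + 0.3·0.8589 + 0.85·0.0552; P(supplier A) ≈ 0.2024, P(supplier B) ≈ 0.6747, P(supplier C) ≈ 0.1229

0.202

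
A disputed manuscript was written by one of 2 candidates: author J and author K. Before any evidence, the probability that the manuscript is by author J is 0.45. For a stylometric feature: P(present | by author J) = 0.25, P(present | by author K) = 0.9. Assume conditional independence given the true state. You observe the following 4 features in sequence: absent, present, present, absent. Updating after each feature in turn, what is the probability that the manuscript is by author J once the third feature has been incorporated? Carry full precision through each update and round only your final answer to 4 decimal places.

0.3213

After 'absent': P(author J) = 0.75·0.4500 / (0.75·0.4500 + 0.1·0.5500) ≈ 0.8599
After 'present': P(author J) = 0.25·0.8599 / (0.25·0.8599 + 0.9·0.1401) ≈ 0.6303
After 'present': P(author J) = 0.25·0.6303 / (0.25·0.6303 + 0.9·0.3697) ≈ 0.3213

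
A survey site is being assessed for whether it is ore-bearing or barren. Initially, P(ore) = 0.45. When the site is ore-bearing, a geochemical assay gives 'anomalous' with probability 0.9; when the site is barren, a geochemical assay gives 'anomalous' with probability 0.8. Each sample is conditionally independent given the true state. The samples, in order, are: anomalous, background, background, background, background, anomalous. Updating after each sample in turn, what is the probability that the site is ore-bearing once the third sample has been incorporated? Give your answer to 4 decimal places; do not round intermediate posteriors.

0.1871

After 'anomalous': P(ore) = 0.9·0.4500 / (0.9·0.4500 + 0.8·0.5500) ≈ 0.4793
After 'background': P(ore) = 0.1·0.4793 / (0.1·0.4793 + 0.2·0.5207) ≈ 0.3152
After 'background': P(ore) = 0.1·0.3152 / (0.1·0.3152 + 0.2·0.6848) ≈ 0.1871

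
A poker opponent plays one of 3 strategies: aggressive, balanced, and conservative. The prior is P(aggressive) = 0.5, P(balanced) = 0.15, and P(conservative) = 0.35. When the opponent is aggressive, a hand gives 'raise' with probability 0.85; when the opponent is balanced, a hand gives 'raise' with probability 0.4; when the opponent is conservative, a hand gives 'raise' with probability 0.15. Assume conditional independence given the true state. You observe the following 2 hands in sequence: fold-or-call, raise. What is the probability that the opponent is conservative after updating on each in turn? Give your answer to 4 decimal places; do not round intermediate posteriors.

After 'fold-or-call': normaliser = 0.15·0.5000 + 0.6·0.1500 + 0.85·0.3500; P(aggressive) ≈ 0.1622, P(balanced) ≈ 0.1946, P(conservative) ≈ 0.6432
After 'raise': normaliser = 0.85·0.1622 + 0.4·0.1946 + 0.15·0.6432; P(aggressive) ≈ 0.4416, P(balanced) ≈ 0.2494, P(conservative) ≈ 0.3091

0.3091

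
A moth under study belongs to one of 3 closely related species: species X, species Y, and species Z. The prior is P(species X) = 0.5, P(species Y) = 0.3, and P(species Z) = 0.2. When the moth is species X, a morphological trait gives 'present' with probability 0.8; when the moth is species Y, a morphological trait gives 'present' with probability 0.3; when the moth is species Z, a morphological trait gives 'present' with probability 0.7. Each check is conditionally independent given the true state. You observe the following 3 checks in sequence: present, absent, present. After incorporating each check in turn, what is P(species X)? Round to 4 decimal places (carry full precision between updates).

After 'present': normaliser = 0.8·0.5000 + 0.3·0.3000 + 0.7·0.2000; P(species X) ≈ 0.6349, P(species Y) ≈ 0.1429, P(species Z) ≈ 0.2222
After 'absent': normaliser = 0.2·0.6349 + 0.7·0.1429 + 0.3·0.2222; P(species X) ≈ 0.4324, P(species Y) ≈ 0.3405, P(species Z) ≈ 0.2270
After 'present': normaliser = 0.8·0.4324 + 0.3·0.3405 + 0.7·0.2270; P(species X) ≈ 0.5699, P(species Y) ≈ 0.1683, P(species Z) ≈ 0.2618

0.5699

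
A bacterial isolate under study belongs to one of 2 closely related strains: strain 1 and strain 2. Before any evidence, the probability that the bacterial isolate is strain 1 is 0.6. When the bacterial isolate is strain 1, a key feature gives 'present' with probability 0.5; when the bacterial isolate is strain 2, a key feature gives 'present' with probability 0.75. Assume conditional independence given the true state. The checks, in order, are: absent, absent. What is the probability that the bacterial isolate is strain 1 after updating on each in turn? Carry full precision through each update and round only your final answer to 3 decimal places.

0.857

After 'absent': P(strain 1) = 0.5·0.6000 / (0.5·0.6000 + 0.25·0.4000) ≈ 0.7500
After 'absent': P(strain 1) = 0.5·0.7500 / (0.5·0.7500 + 0.25·0.2500) ≈ 0.8571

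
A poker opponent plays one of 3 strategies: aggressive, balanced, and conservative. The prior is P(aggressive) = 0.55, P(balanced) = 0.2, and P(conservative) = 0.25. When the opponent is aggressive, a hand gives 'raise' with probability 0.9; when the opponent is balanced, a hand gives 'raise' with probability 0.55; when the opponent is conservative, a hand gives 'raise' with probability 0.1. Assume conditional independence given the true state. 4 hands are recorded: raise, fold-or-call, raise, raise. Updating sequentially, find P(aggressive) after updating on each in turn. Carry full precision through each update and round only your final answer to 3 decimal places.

After 'raise': normaliser = 0.9·0.5500 + 0.55·0.2000 + 0.1·0.2500; P(aggressive) ≈ 0.7857, P(balanced) ≈ 0.1746, P(conservative) ≈ 0.0397
After 'fold-or-call': normaliser = 0.1·0.7857 + 0.45·0.1746 + 0.9·0.0397; P(aggressive) ≈ 0.4074, P(balanced) ≈ 0.4074, P(conservative) ≈ 0.1852
After 'raise': normaliser = 0.9·0.4074 + 0.55·0.4074 + 0.1·0.1852; P(aggressive) ≈ 0.6018, P(balanced) ≈ 0.3678, P(conservative) ≈ 0.0304
After 'raise': normaliser = 0.9·0.6018 + 0.55·0.3678 + 0.1·0.0304; P(aggressive) ≈ 0.7251, P(balanced) ≈ 0.2708, P(conservative) ≈ 0.0041

0.725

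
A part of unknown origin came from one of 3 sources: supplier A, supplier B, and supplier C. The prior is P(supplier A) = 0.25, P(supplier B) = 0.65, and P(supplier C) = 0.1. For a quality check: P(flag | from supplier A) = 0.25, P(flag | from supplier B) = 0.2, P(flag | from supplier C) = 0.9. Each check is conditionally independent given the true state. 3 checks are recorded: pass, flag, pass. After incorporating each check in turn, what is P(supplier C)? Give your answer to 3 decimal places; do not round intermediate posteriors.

0.008

After 'pass': normaliser = 0.75·0.2500 + 0.8·0.6500 + 0.1·0.1000; P(supplier A) ≈ 0.2613, P(supplier B) ≈ 0.7247, P(supplier C) ≈ 0.0139
After 'flag': normaliser = 0.25·0.2613 + 0.2·0.7247 + 0.9·0.0139; P(supplier A) ≈ 0.2932, P(supplier B) ≈ 0.6505, P(supplier C) ≈ 0.0563
After 'pass': normaliser = 0.75·0.2932 + 0.8·0.6505 + 0.1·0.0563; P(supplier A) ≈ 0.2948, P(supplier B) ≈ 0.6977, P(supplier C) ≈ 0.0075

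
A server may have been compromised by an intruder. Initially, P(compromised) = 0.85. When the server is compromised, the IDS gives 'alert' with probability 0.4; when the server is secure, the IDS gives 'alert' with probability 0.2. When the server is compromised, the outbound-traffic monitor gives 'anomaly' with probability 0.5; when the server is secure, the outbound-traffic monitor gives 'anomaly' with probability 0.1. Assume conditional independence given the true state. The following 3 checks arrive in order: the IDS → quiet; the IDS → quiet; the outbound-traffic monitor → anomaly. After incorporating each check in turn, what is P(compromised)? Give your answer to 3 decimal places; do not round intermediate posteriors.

0.941

After the IDS='quiet': P(compromised) = 0.6·0.8500 / (0.6·0.8500 + 0.8·0.1500) ≈ 0.8095
After the IDS='quiet': P(compromised) = 0.6·0.8095 / (0.6·0.8095 + 0.8·0.1905) ≈ 0.7612
After the outbound-traffic monitor='anomaly': P(compromised) = 0.5·0.7612 / (0.5·0.7612 + 0.1·0.2388) ≈ 0.9410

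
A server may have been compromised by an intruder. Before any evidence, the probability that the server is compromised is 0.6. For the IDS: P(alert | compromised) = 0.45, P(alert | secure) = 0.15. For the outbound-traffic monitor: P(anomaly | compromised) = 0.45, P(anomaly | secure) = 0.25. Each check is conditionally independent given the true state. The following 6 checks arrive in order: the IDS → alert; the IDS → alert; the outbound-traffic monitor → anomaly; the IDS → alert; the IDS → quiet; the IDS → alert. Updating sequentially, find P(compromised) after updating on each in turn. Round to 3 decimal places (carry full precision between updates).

0.993

After the IDS='alert': P(compromised) = 0.45·0.6000 / (0.45·0.6000 + 0.15·0.4000) ≈ 0.8182
After the IDS='alert': P(compromised) = 0.45·0.8182 / (0.45·0.8182 + 0.15·0.1818) ≈ 0.9310
After the outbound-traffic monitor='anomaly': P(compromised) = 0.45·0.9310 / (0.45·0.9310 + 0.25·0.0690) ≈ 0.9605
After the IDS='alert': P(compromised) = 0.45·0.9605 / (0.45·0.9605 + 0.15·0.0395) ≈ 0.9865
After the IDS='quiet': P(compromised) = 0.55·0.9865 / (0.55·0.9865 + 0.85·0.0135) ≈ 0.9792
After the IDS='alert': P(compromised) = 0.45·0.9792 / (0.45·0.9792 + 0.15·0.0208) ≈ 0.9930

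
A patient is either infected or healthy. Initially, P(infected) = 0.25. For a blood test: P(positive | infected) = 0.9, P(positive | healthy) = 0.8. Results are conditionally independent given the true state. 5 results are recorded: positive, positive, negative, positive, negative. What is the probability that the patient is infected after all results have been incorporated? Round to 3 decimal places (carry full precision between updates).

After 'positive': P(infected) = 0.9·0.2500 / (0.9·0.2500 + 0.8·0.7500) ≈ 0.2727
After 'positive': P(infected) = 0.9·0.2727 / (0.9·0.2727 + 0.8·0.7273) ≈ 0.2967
After 'negative': P(infected) = 0.1·0.2967 / (0.1·0.2967 + 0.2·0.7033) ≈ 0.1742
After 'positive': P(infected) = 0.9·0.1742 / (0.9·0.1742 + 0.8·0.8258) ≈ 0.1918
After 'negative': P(infected) = 0.1·0.1918 / (0.1·0.1918 + 0.2·0.8082) ≈ 0.1061

0.106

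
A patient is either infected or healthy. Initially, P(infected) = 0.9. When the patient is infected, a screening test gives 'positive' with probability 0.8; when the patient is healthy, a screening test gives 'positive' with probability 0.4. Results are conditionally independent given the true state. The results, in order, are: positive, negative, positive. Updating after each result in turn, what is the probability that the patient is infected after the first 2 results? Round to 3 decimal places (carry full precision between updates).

0.857

Each posterior becomes the prior for the next update.
After 'positive': P(infected) = 0.8·0.9000 / (0.8·0.9000 + 0.4·0.1000) ≈ 0.9474
After 'negative': P(infected) = 0.2·0.9474 / (0.2·0.9474 + 0.6·0.0526) ≈ 0.8571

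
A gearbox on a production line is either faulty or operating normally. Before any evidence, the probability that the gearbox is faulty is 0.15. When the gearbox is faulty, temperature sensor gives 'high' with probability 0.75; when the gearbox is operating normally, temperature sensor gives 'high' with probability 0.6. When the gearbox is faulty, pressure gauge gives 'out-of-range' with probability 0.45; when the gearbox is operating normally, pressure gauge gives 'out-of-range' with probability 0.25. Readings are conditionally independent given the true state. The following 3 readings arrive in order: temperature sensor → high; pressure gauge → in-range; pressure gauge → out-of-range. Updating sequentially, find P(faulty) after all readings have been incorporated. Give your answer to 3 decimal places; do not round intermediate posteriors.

0.226

After temperature sensor='high': P(faulty) = 0.75·0.1500 / (0.75·0.1500 + 0.6·0.8500) ≈ 0.1807
After pressure gauge='in-range': P(faulty) = 0.55·0.1807 / (0.55·0.1807 + 0.75·0.8193) ≈ 0.1392
After pressure gauge='out-of-range': P(faulty) = 0.45·0.1392 / (0.45·0.1392 + 0.25·0.8608) ≈ 0.2255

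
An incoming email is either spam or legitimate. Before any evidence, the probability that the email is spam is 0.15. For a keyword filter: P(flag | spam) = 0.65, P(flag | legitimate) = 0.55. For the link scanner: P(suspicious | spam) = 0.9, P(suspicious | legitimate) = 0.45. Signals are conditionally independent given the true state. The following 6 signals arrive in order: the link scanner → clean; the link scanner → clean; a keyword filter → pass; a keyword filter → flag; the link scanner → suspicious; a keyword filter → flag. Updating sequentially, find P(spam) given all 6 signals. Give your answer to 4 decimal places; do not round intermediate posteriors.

Each posterior becomes the prior for the next update.
After the link scanner='clean': P(spam) = 0.1·0.1500 / (0.1·0.1500 + 0.55·0.8500) ≈ 0.0311
After the link scanner='clean': P(spam) = 0.1·0.0311 / (0.1·0.0311 + 0.55·0.9689) ≈ 0.0058
After a keyword filter='pass': P(spam) = 0.35·0.0058 / (0.35·0.0058 + 0.45·0.9942) ≈ 0.0045
After a keyword filter='flag': P(spam) = 0.65·0.0045 / (0.65·0.0045 + 0.55·0.9955) ≈ 0.0053
After the link scanner='suspicious': P(spam) = 0.9·0.0053 / (0.9·0.0053 + 0.45·0.9947) ≈ 0.0106
After a keyword filter='flag': P(spam) = 0.65·0.0106 / (0.65·0.0106 + 0.55·0.9894) ≈ 0.0125

0.0125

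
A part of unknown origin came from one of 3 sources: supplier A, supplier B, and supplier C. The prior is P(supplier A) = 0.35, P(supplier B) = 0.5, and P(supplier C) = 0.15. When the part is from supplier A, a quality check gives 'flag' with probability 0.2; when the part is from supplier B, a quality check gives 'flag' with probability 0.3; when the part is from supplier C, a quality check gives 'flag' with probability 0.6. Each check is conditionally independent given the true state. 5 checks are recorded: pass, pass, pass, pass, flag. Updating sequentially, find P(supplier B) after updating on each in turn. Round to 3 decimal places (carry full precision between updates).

0.538

After 'pass': normaliser = 0.8·0.3500 + 0.7·0.5000 + 0.4·0.1500; P(supplier A) ≈ 0.4058, P(supplier B) ≈ 0.5072, P(supplier C) ≈ 0.0870
After 'pass': normaliser = 0.8·0.4058 + 0.7·0.5072 + 0.4·0.0870; P(supplier A) ≈ 0.4544, P(supplier B) ≈ 0.4970, P(supplier C) ≈ 0.0487
After 'pass': normaliser = 0.8·0.4544 + 0.7·0.4970 + 0.4·0.0487; P(supplier A) ≈ 0.4974, P(supplier B) ≈ 0.4760, P(supplier C) ≈ 0.0266
After 'pass': normaliser = 0.8·0.4974 + 0.7·0.4760 + 0.4·0.0266; P(supplier A) ≈ 0.5364, P(supplier B) ≈ 0.4492, P(supplier C) ≈ 0.0144
After 'flag': normaliser = 0.2·0.5364 + 0.3·0.4492 + 0.6·0.0144; P(supplier A) ≈ 0.4280, P(supplier B) ≈ 0.5376, P(supplier C) ≈ 0.0344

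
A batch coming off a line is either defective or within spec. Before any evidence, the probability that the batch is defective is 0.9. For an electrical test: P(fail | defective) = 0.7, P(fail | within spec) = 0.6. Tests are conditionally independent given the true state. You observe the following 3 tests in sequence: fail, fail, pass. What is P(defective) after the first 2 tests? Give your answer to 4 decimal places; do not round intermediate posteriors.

After 'fail': P(defective) = 0.7·0.9000 / (0.7·0.9000 + 0.6·0.1000) ≈ 0.9130
After 'fail': P(defective) = 0.7·0.9130 / (0.7·0.9130 + 0.6·0.0870) ≈ 0.9245

0.9245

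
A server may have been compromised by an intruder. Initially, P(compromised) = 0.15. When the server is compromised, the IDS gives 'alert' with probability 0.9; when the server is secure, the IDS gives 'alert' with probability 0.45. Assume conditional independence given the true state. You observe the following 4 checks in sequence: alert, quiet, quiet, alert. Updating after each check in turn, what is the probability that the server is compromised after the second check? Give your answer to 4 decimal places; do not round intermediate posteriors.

After 'alert': P(compromised) = 0.9·0.1500 / (0.9·0.1500 + 0.45·0.8500) ≈ 0.2609
After 'quiet': P(compromised) = 0.1·0.2609 / (0.1·0.2609 + 0.55·0.7391) ≈ 0.0603

0.0603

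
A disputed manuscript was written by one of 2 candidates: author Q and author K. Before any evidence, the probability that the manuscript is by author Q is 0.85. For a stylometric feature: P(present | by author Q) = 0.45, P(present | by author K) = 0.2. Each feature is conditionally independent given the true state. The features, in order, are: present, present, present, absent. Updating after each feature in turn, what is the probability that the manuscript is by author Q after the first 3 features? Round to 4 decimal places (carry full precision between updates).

0.9847

Apply Bayes' rule sequentially, carrying P(author Q) forward.
After 'present': P(author Q) = 0.45·0.8500 / (0.45·0.8500 + 0.2·0.1500) ≈ 0.9273
After 'present': P(author Q) = 0.45·0.9273 / (0.45·0.9273 + 0.2·0.0727) ≈ 0.9663
After 'present': P(author Q) = 0.45·0.9663 / (0.45·0.9663 + 0.2·0.0337) ≈ 0.9847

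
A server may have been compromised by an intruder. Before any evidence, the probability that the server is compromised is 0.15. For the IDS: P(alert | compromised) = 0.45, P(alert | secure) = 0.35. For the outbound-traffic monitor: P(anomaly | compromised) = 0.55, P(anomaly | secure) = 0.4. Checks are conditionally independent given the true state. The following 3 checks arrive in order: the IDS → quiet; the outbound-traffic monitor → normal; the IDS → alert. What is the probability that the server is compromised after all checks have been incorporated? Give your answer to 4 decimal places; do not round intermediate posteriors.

0.1259

Each posterior becomes the prior for the next update.
After the IDS='quiet': P(compromised) = 0.55·0.1500 / (0.55·0.1500 + 0.65·0.8500) ≈ 0.1299
After the outbound-traffic monitor='normal': P(compromised) = 0.45·0.1299 / (0.45·0.1299 + 0.6·0.8701) ≈ 0.1007
After the IDS='alert': P(compromised) = 0.45·0.1007 / (0.45·0.1007 + 0.35·0.8993) ≈ 0.1259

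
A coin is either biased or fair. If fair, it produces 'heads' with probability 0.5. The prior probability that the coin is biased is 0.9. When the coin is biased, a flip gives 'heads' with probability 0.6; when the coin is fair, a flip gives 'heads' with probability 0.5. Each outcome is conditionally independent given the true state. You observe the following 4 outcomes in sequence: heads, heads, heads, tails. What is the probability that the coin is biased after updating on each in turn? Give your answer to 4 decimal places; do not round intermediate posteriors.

0.9256

After 'heads': P(biased) = 0.6·0.9000 / (0.6·0.9000 + 0.5·0.1000) ≈ 0.9153
After 'heads': P(biased) = 0.6·0.9153 / (0.6·0.9153 + 0.5·0.0847) ≈ 0.9284
After 'heads': P(biased) = 0.6·0.9284 / (0.6·0.9284 + 0.5·0.0716) ≈ 0.9396
After 'tails': P(biased) = 0.4·0.9396 / (0.4·0.9396 + 0.5·0.0604) ≈ 0.9256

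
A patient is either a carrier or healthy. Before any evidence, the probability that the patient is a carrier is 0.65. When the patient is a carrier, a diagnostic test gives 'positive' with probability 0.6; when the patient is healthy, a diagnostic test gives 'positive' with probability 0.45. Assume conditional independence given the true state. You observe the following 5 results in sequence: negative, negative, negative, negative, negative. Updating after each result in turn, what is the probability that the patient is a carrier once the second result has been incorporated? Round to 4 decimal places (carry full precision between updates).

Apply Bayes' rule sequentially, carrying P(carrier) forward.
After 'negative': P(carrier) = 0.4·0.6500 / (0.4·0.6500 + 0.55·0.3500) ≈ 0.5746
After 'negative': P(carrier) = 0.4·0.5746 / (0.4·0.5746 + 0.55·0.4254) ≈ 0.4955

0.4955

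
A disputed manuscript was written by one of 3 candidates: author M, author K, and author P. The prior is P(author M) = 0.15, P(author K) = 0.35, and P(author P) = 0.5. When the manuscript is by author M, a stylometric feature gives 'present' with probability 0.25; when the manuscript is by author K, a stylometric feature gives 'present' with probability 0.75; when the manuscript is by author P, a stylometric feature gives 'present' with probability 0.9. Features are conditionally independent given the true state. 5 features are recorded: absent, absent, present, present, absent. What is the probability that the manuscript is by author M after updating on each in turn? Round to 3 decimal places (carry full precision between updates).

0.532

Each posterior becomes the prior for the next update.
After 'absent': normaliser = 0.75·0.1500 + 0.25·0.3500 + 0.1·0.5000; P(author M) ≈ 0.4500, P(author K) ≈ 0.3500, P(author P) ≈ 0.2000
After 'absent': normaliser = 0.75·0.4500 + 0.25·0.3500 + 0.1·0.2000; P(author M) ≈ 0.7584, P(author K) ≈ 0.1966, P(author P) ≈ 0.0449
After 'present': normaliser = 0.25·0.7584 + 0.75·0.1966 + 0.9·0.0449; P(author M) ≈ 0.5022, P(author K) ≈ 0.3906, P(author P) ≈ 0.1071
After 'present': normaliser = 0.25·0.5022 + 0.75·0.3906 + 0.9·0.1071; P(author M) ≈ 0.2438, P(author K) ≈ 0.5689, P(author P) ≈ 0.1873
After 'absent': normaliser = 0.75·0.2438 + 0.25·0.5689 + 0.1·0.1873; P(author M) ≈ 0.5319, P(author K) ≈ 0.4137, P(author P) ≈ 0.0545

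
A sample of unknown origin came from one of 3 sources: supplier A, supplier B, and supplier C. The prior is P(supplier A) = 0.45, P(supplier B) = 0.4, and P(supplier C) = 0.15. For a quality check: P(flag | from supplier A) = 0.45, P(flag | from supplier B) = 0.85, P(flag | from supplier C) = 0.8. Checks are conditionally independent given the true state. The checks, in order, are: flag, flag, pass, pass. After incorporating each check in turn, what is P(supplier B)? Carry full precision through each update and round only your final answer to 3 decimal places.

Apply Bayes' rule sequentially, carrying P(supplier B) forward.
After 'flag': normaliser = 0.45·0.4500 + 0.85·0.4000 + 0.8·0.1500; P(supplier A) ≈ 0.3057, P(supplier B) ≈ 0.5132, P(supplier C) ≈ 0.1811
After 'flag': normaliser = 0.45·0.3057 + 0.85·0.5132 + 0.8·0.1811; P(supplier A) ≈ 0.1914, P(supplier B) ≈ 0.6070, P(supplier C) ≈ 0.2016
After 'pass': normaliser = 0.55·0.1914 + 0.15·0.6070 + 0.2·0.2016; P(supplier A) ≈ 0.4448, P(supplier B) ≈ 0.3848, P(supplier C) ≈ 0.1704
After 'pass': normaliser = 0.55·0.4448 + 0.15·0.3848 + 0.2·0.1704; P(supplier A) ≈ 0.7272, P(supplier B) ≈ 0.1715, P(supplier C) ≈ 0.1013

0.172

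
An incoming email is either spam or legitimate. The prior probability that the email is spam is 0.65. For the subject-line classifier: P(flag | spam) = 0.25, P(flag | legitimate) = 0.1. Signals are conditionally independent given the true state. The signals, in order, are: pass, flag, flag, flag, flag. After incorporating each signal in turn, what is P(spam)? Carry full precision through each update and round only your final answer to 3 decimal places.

Each posterior becomes the prior for the next update.
After 'pass': P(spam) = 0.75·0.6500 / (0.75·0.6500 + 0.9·0.3500) ≈ 0.6075
After 'flag': P(spam) = 0.25·0.6075 / (0.25·0.6075 + 0.1·0.3925) ≈ 0.7946
After 'flag': P(spam) = 0.25·0.7946 / (0.25·0.7946 + 0.1·0.2054) ≈ 0.9063
After 'flag': P(spam) = 0.25·0.9063 / (0.25·0.9063 + 0.1·0.0937) ≈ 0.9603
After 'flag': P(spam) = 0.25·0.9603 / (0.25·0.9603 + 0.1·0.0397) ≈ 0.9837

0.984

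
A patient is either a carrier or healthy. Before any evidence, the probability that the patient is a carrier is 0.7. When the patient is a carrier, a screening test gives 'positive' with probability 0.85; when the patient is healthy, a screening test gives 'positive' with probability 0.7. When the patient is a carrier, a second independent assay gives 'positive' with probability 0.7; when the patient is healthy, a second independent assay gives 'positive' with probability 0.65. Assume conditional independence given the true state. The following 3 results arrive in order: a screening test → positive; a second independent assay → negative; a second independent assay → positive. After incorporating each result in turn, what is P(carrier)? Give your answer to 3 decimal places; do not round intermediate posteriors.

0.723

After a screening test='positive': P(carrier) = 0.85·0.7000 / (0.85·0.7000 + 0.7·0.3000) ≈ 0.7391
After a second independent assay='negative': P(carrier) = 0.3·0.7391 / (0.3·0.7391 + 0.35·0.2609) ≈ 0.7083
After a second independent assay='positive': P(carrier) = 0.7·0.7083 / (0.7·0.7083 + 0.65·0.2917) ≈ 0.7234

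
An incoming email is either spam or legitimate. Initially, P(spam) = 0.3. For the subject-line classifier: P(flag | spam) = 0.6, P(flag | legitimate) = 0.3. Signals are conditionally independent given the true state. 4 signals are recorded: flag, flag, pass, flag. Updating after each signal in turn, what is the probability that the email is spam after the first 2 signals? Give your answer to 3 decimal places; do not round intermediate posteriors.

0.632

After 'flag': P(spam) = 0.6·0.3000 / (0.6·0.3000 + 0.3·0.7000) ≈ 0.4615
After 'flag': P(spam) = 0.6·0.4615 / (0.6·0.4615 + 0.3·0.5385) ≈ 0.6316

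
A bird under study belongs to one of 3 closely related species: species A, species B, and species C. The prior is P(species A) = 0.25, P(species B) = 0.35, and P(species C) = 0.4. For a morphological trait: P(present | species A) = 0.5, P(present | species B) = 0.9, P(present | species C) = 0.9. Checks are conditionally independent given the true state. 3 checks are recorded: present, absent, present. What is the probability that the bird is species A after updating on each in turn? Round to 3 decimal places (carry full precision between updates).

0.340

After 'present': normaliser = 0.5·0.2500 + 0.9·0.3500 + 0.9·0.4000; P(species A) ≈ 0.1562, P(species B) ≈ 0.3937, P(species C) ≈ 0.4500
After 'absent': normaliser = 0.5·0.1562 + 0.1·0.3937 + 0.1·0.4500; P(species A) ≈ 0.4808, P(species B) ≈ 0.2423, P(species C) ≈ 0.2769
After 'present': normaliser = 0.5·0.4808 + 0.9·0.2423 + 0.9·0.2769; P(species A) ≈ 0.3397, P(species B) ≈ 0.3082, P(species C) ≈ 0.3522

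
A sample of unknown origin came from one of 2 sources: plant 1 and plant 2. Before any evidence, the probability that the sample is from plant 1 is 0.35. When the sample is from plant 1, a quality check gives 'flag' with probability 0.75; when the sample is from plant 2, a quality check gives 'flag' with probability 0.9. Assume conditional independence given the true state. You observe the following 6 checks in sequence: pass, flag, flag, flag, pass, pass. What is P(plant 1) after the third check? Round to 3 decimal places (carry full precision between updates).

0.483

Apply Bayes' rule sequentially, carrying P(plant 1) forward.
After 'pass': P(plant 1) = 0.25·0.3500 / (0.25·0.3500 + 0.1·0.6500) ≈ 0.5738
After 'flag': P(plant 1) = 0.75·0.5738 / (0.75·0.5738 + 0.9·0.4262) ≈ 0.5287
After 'flag': P(plant 1) = 0.75·0.5287 / (0.75·0.5287 + 0.9·0.4713) ≈ 0.4832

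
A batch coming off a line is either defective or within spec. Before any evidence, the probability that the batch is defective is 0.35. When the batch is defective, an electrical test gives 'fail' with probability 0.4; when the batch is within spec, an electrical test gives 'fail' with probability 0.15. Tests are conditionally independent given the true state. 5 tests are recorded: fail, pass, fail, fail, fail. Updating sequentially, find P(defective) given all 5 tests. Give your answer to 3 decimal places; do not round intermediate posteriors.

0.951

After 'fail': P(defective) = 0.4·0.3500 / (0.4·0.3500 + 0.15·0.6500) ≈ 0.5895
After 'pass': P(defective) = 0.6·0.5895 / (0.6·0.5895 + 0.85·0.4105) ≈ 0.5034
After 'fail': P(defective) = 0.4·0.5034 / (0.4·0.5034 + 0.15·0.4966) ≈ 0.7299
After 'fail': P(defective) = 0.4·0.7299 / (0.4·0.7299 + 0.15·0.2701) ≈ 0.8782
After 'fail': P(defective) = 0.4·0.8782 / (0.4·0.8782 + 0.15·0.1218) ≈ 0.9505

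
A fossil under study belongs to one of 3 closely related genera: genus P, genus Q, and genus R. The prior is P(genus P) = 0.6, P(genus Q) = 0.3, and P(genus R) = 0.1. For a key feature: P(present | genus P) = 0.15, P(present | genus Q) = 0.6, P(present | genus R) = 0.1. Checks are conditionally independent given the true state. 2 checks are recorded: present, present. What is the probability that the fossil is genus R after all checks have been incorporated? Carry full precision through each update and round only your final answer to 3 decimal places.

After 'present': normaliser = 0.15·0.6000 + 0.6·0.3000 + 0.1·0.1000; P(genus P) ≈ 0.3214, P(genus Q) ≈ 0.6429, P(genus R) ≈ 0.0357
After 'present': normaliser = 0.15·0.3214 + 0.6·0.6429 + 0.1·0.0357; P(genus P) ≈ 0.1102, P(genus Q) ≈ 0.8816, P(genus R) ≈ 0.0082

0.008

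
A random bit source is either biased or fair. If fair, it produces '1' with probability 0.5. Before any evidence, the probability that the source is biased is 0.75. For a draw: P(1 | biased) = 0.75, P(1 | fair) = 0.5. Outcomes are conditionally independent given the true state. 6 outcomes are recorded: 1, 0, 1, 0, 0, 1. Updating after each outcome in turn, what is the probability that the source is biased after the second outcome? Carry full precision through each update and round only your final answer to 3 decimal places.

0.692

After '1': P(biased) = 0.75·0.7500 / (0.75·0.7500 + 0.5·0.2500) ≈ 0.8182
After '0': P(biased) = 0.25·0.8182 / (0.25·0.8182 + 0.5·0.1818) ≈ 0.6923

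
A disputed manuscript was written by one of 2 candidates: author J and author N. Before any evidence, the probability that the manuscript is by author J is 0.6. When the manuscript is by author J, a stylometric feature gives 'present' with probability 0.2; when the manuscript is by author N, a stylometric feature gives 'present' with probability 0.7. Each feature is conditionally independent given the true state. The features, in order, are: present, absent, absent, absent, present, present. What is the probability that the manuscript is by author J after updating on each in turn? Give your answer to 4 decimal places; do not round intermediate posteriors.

0.3988

After 'present': P(author J) = 0.2·0.6000 / (0.2·0.6000 + 0.7·0.4000) ≈ 0.3000
After 'absent': P(author J) = 0.8·0.3000 / (0.8·0.3000 + 0.3·0.7000) ≈ 0.5333
After 'absent': P(author J) = 0.8·0.5333 / (0.8·0.5333 + 0.3·0.4667) ≈ 0.7529
After 'absent': P(author J) = 0.8·0.7529 / (0.8·0.7529 + 0.3·0.2471) ≈ 0.8904
After 'present': P(author J) = 0.2·0.8904 / (0.2·0.8904 + 0.7·0.1096) ≈ 0.6990
After 'present': P(author J) = 0.2·0.6990 / (0.2·0.6990 + 0.7·0.3010) ≈ 0.3988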